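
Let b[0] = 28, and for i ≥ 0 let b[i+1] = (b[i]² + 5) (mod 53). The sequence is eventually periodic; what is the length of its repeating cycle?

4

Listing terms: b[0] = 28,  b[1] = 47,  b[2] = 41,  b[3] = 43,  b[4] = 52,  b[5] = 6,  b[6] = 41.
Since b[6] = b[2] = 41, the sequence is eventually periodic: after a pre-period of length 2 it cycles with period 4.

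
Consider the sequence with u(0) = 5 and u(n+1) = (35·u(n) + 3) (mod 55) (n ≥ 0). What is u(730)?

u(0) = 5; u(1) = 13; u(2) = 18; u(3) = 28; u(4) = 48; u(5) = 33; u(6) = 3; u(7) = 53; u(8) = 43; u(9) = 23; u(10) = 38; u(11) = 13.
Since u(11) = u(1) = 13, the sequence is eventually periodic: after a pre-period of length 1 it cycles with period 10.
For n ≥ 1, u(n) depends only on (n - 1) mod 10. (730 - 1) mod 10 = 9, so u(730) = u(10) = 38.

38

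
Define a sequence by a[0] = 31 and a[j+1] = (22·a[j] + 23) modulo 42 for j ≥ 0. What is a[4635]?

19

Computing terms: a[0] = 31,  a[1] = 33,  a[2] = 35,  a[3] = 37,  a[4] = 39,  a[5] = 41,  a[6] = 1,  a[7] = 3,  a[8] = 5,  a[9] = 7,  a[10] = 9,  a[11] = 11,  a[12] = 13,  a[13] = 15,  a[14] = 17,  a[15] = 19,  a[16] = 21,  a[17] = 23,  a[18] = 25,  a[19] = 27,  a[20] = 29,  a[21] = 31.
The sequence repeats with period 21.
So a[4635] = a[0 + ((4635-0) mod 21)] = a[15] = 19.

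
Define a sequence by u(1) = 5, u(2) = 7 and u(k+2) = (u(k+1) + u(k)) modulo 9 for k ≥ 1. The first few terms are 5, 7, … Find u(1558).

We have u(1) = 5; u(2) = 7; u(3) = 3; u(4) = 1; u(5) = 4; u(6) = 5; u(7) = 0; u(8) = 5; u(9) = 5; u(10) = 1; u(11) = 6; u(12) = 7; u(13) = 4; u(14) = 2; u(15) = 6; u(16) = 8; u(17) = 5; u(18) = 4; u(19) = 0; u(20) = 4; u(21) = 4; u(22) = 8; u(23) = 3; u(24) = 2; u(25) = 5; u(26) = 7.
The sequence repeats with period 24.
So u(1558) = u(1 + ((1558-1) mod 24)) = u(22) = 8.

8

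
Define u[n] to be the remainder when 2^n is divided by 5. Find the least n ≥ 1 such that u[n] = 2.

Listing terms: u[0] = 1; u[1] = 2; u[2] = 4; u[3] = 3; u[4] = 1.
Since u[4] = u[0] = 1, the sequence is periodic with period 4.
The value 2 first appears (with n ≥ 1) at u[1].

1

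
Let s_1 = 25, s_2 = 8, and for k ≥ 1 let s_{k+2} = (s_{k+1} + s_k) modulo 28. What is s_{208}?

We have s_1 = 25, s_2 = 8, s_3 = 5, s_4 = 13, s_5 = 18, s_6 = 3, s_7 = 21, s_8 = 24, s_9 = 17, s_{10} = 13, s_{11} = 2, s_{12} = 15, s_{13} = 17, s_{14} = 4, s_{15} = 21, s_{16} = 25, s_{17} = 18, s_{18} = 15, s_{19} = 5, s_{20} = 20, s_{21} = 25, s_{22} = 17, s_{23} = 14, s_{24} = 3, s_{25} = 17, s_{26} = 20, s_{27} = 9, s_{28} = 1, s_{29} = 10, s_{30} = 11, s_{31} = 21, s_{32} = 4, s_{33} = 25, s_{34} = 1, s_{35} = 26, s_{36} = 27, s_{37} = 25, s_{38} = 24, s_{39} = 21, s_{40} = 17, s_{41} = 10, s_{42} = 27, s_{43} = 9, s_{44} = 8, s_{45} = 17, s_{46} = 25, s_{47} = 14, s_{48} = 11, s_{49} = 25, s_{50} = 8.
The sequence repeats with period 48.
So s_{208} = s_{1 + ((208-1) mod 48)} = s_{16} = 25.

25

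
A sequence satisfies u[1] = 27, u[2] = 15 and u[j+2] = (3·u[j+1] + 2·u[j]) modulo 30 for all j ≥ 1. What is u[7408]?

We have u[1] = 27,  u[2] = 15,  u[3] = 9,  u[4] = 27,  u[5] = 9,  u[6] = 21,  u[7] = 21,  u[8] = 15,  u[9] = 27,  u[10] = 21,  u[11] = 27,  u[12] = 3,  u[13] = 3,  u[14] = 15,  u[15] = 21,  u[16] = 3,  u[17] = 21,  u[18] = 9,  u[19] = 9,  u[20] = 15,  u[21] = 3,  u[22] = 9,  u[23] = 3,  u[24] = 27,  u[25] = 27,  u[26] = 15.
The sequence repeats with period 24.
(7408 - 1) mod 24 = 15, so u[7408] = u[16] = 3.

3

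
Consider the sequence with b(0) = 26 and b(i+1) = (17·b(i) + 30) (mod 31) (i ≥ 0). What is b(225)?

9

Computing terms: b(0) = 26; b(1) = 7; b(2) = 25; b(3) = 21; b(4) = 15; b(5) = 6; b(6) = 8; b(7) = 11; b(8) = 0; b(9) = 30; b(10) = 13; b(11) = 3; b(12) = 19; b(13) = 12; b(14) = 17; b(15) = 9; b(16) = 28; b(17) = 10; b(18) = 14; b(19) = 20; b(20) = 29; b(21) = 27; b(22) = 24; b(23) = 4; b(24) = 5; b(25) = 22; b(26) = 1; b(27) = 16; b(28) = 23; b(29) = 18; b(30) = 26.
The sequence repeats with period 30.
(225 - 0) mod 30 = 15, so b(225) = b(15) = 9.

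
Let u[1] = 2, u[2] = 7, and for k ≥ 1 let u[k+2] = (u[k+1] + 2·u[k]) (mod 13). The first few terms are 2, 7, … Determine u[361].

2

Computing terms: u[1] = 2, u[2] = 7, u[3] = 11, u[4] = 12, u[5] = 8, u[6] = 6, u[7] = 9, u[8] = 8, u[9] = 0, u[10] = 3, u[11] = 3, u[12] = 9, u[13] = 2, u[14] = 7.
Since (u[13], u[14]) = (u[1], u[2]) = (2, 7) (two consecutive terms determine the rest), the sequence is periodic with period 12.
So u[361] = u[1 + ((361-1) mod 12)] = u[1] = 2.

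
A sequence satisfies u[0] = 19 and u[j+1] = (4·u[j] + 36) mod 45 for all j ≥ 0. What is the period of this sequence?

u[0] = 19,  u[1] = 22,  u[2] = 34,  u[3] = 37,  u[4] = 4,  u[5] = 7,  u[6] = 19.
Since u[6] = u[0] = 19, the sequence is periodic with period 6.

6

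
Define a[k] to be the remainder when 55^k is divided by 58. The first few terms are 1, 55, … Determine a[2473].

Computing terms: a[0] = 1,  a[1] = 55,  a[2] = 9,  a[3] = 31,  a[4] = 23,  a[5] = 47,  a[6] = 33,  a[7] = 17,  a[8] = 7,  a[9] = 37,  a[10] = 5,  a[11] = 43,  a[12] = 45,  a[13] = 39,  a[14] = 57,  a[15] = 3,  a[16] = 49,  a[17] = 27,  a[18] = 35,  a[19] = 11,  a[20] = 25,  a[21] = 41,  a[22] = 51,  a[23] = 21,  a[24] = 53,  a[25] = 15,  a[26] = 13,  a[27] = 19,  a[28] = 1.
The sequence repeats with period 28.
(2473 - 0) mod 28 = 9, so a[2473] = a[9] = 37.

37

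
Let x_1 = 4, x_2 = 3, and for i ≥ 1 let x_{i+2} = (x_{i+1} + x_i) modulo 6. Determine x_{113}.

x_1 = 4,  x_2 = 3,  x_3 = 1,  x_4 = 4,  x_5 = 5,  x_6 = 3,  x_7 = 2,  x_8 = 5,  x_9 = 1,  x_{10} = 0,  x_{11} = 1,  x_{12} = 1,  x_{13} = 2,  x_{14} = 3,  x_{15} = 5,  x_{16} = 2,  x_{17} = 1,  x_{18} = 3,  x_{19} = 4,  x_{20} = 1,  x_{21} = 5,  x_{22} = 0,  x_{23} = 5,  x_{24} = 5,  x_{25} = 4,  x_{26} = 3.
The sequence repeats with period 24.
(113 - 1) mod 24 = 16, so x_{113} = x_{17} = 1.

1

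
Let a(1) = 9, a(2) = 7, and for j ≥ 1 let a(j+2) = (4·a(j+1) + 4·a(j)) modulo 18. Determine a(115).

16

Computing terms: a(1) = 9,  a(2) = 7,  a(3) = 10,  a(4) = 14,  a(5) = 6,  a(6) = 8,  a(7) = 2,  a(8) = 4,  a(9) = 6,  a(10) = 4,  a(11) = 4,  a(12) = 14,  a(13) = 0,  a(14) = 2,  a(15) = 8,  a(16) = 4,  a(17) = 12,  a(18) = 10,  a(19) = 16,  a(20) = 14,  a(21) = 12,  a(22) = 14,  a(23) = 14,  a(24) = 4,  a(25) = 0,  a(26) = 16,  a(27) = 10,  a(28) = 14.
Since (a(27), a(28)) = (a(3), a(4)) = (10, 14) (two consecutive terms determine the rest), the sequence is eventually periodic: after a pre-period of length 2 it cycles with period 24.
For j ≥ 3, a(j) depends only on (j - 3) mod 24. (115 - 3) mod 24 = 16, so a(115) = a(19) = 16.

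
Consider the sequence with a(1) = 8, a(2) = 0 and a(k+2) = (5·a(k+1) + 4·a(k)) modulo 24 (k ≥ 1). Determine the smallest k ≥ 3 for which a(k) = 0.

We have a(1) = 8, a(2) = 0, a(3) = 8, a(4) = 16, a(5) = 16, a(6) = 0, a(7) = 16, a(8) = 8, a(9) = 8, a(10) = 0.
Since (a(9), a(10)) = (a(1), a(2)) = (8, 0) (two consecutive terms determine the rest), the sequence is periodic with period 8.
The value 0 first appears (with k ≥ 3) at a(6).

6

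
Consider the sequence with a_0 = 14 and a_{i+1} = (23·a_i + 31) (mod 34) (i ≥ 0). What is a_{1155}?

a_0 = 14,  a_1 = 13,  a_2 = 24,  a_3 = 5,  a_4 = 10,  a_5 = 23,  a_6 = 16,  a_7 = 25,  a_8 = 28,  a_9 = 29,  a_{10} = 18,  a_{11} = 3,  a_{12} = 32,  a_{13} = 19,  a_{14} = 26,  a_{15} = 17,  a_{16} = 14.
Since a_{16} = a_0 = 14, the sequence is periodic with period 16.
So a_{1155} = a_{0 + ((1155-0) mod 16)} = a_3 = 5.

5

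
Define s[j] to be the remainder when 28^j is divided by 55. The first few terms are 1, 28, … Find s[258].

We have s[0] = 1, s[1] = 28, s[2] = 14, s[3] = 7, s[4] = 31, s[5] = 43, s[6] = 49, s[7] = 52, s[8] = 26, s[9] = 13, s[10] = 34, s[11] = 17, s[12] = 36, s[13] = 18, s[14] = 9, s[15] = 32, s[16] = 16, s[17] = 8, s[18] = 4, s[19] = 2, s[20] = 1.
The sequence repeats with period 20.
(258 - 0) mod 20 = 18, so s[258] = s[18] = 4.

4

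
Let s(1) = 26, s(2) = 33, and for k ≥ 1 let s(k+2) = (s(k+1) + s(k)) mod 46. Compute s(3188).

s(1) = 26,  s(2) = 33,  s(3) = 13,  s(4) = 0,  s(5) = 13,  s(6) = 13,  s(7) = 26,  s(8) = 39,  s(9) = 19,  s(10) = 12,  s(11) = 31,  s(12) = 43,  s(13) = 28,  s(14) = 25,  s(15) = 7,  s(16) = 32,  s(17) = 39,  s(18) = 25,  s(19) = 18,  s(20) = 43,  s(21) = 15,  s(22) = 12,  s(23) = 27,  s(24) = 39,  s(25) = 20,  s(26) = 13,  s(27) = 33,  s(28) = 0,  s(29) = 33,  s(30) = 33,  s(31) = 20,  s(32) = 7,  s(33) = 27,  s(34) = 34,  s(35) = 15,  s(36) = 3,  s(37) = 18,  s(38) = 21,  s(39) = 39,  s(40) = 14,  s(41) = 7,  s(42) = 21,  s(43) = 28,  s(44) = 3,  s(45) = 31,  s(46) = 34,  s(47) = 19,  s(48) = 7,  s(49) = 26,  s(50) = 33.
The sequence repeats with period 48.
So s(3188) = s(1 + ((3188-1) mod 48)) = s(20) = 43.

43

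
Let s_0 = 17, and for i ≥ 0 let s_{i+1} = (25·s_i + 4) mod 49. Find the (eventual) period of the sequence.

s_0 = 17; s_1 = 37; s_2 = 47; s_3 = 3; s_4 = 30; s_5 = 19; s_6 = 38; s_7 = 23; s_8 = 40; s_9 = 24; s_{10} = 16; s_{11} = 12; s_{12} = 10; s_{13} = 9; s_{14} = 33; s_{15} = 45; s_{16} = 2; s_{17} = 5; s_{18} = 31; s_{19} = 44; s_{20} = 26; s_{21} = 17.
The sequence repeats with period 21.

21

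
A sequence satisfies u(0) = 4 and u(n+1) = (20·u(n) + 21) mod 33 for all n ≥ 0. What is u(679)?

We have u(0) = 4; u(1) = 2; u(2) = 28; u(3) = 20; u(4) = 25; u(5) = 26; u(6) = 13; u(7) = 17; u(8) = 31; u(9) = 14; u(10) = 4.
Since u(10) = u(0) = 4, the sequence is periodic with period 10.
So u(679) = u(0 + ((679-0) mod 10)) = u(9) = 14.

14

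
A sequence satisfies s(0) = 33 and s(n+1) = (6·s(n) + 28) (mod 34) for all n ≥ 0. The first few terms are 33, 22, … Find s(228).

Listing terms: s(0) = 33, s(1) = 22, s(2) = 24, s(3) = 2, s(4) = 6, s(5) = 30, s(6) = 4, s(7) = 18, s(8) = 0, s(9) = 28, s(10) = 26, s(11) = 14, s(12) = 10, s(13) = 20, s(14) = 12, s(15) = 32, s(16) = 16, s(17) = 22.
Since s(17) = s(1) = 22, the sequence is eventually periodic: after a pre-period of length 1 it cycles with period 16.
For n ≥ 1, s(n) depends only on (n - 1) mod 16. (228 - 1) mod 16 = 3, so s(228) = s(4) = 6.

6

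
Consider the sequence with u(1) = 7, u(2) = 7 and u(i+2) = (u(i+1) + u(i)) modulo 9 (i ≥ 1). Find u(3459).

We have u(1) = 7, u(2) = 7, u(3) = 5, u(4) = 3, u(5) = 8, u(6) = 2, u(7) = 1, u(8) = 3, u(9) = 4, u(10) = 7, u(11) = 2, u(12) = 0, u(13) = 2, u(14) = 2, u(15) = 4, u(16) = 6, u(17) = 1, u(18) = 7, u(19) = 8, u(20) = 6, u(21) = 5, u(22) = 2, u(23) = 7, u(24) = 0, u(25) = 7, u(26) = 7.
The sequence repeats with period 24.
So u(3459) = u(1 + ((3459-1) mod 24)) = u(3) = 5.

5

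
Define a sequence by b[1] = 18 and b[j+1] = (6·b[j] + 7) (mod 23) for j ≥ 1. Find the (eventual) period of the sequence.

11

Listing terms: b[1] = 18,  b[2] = 0,  b[3] = 7,  b[4] = 3,  b[5] = 2,  b[6] = 19,  b[7] = 6,  b[8] = 20,  b[9] = 12,  b[10] = 10,  b[11] = 21,  b[12] = 18.
Since b[12] = b[1] = 18, the sequence is periodic with period 11.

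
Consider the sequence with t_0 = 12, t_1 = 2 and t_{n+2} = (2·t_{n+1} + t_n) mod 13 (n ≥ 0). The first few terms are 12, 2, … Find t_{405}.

Listing terms: t_0 = 12,  t_1 = 2,  t_2 = 3,  t_3 = 8,  t_4 = 6,  t_5 = 7,  t_6 = 7,  t_7 = 8,  t_8 = 10,  t_9 = 2,  t_{10} = 1,  t_{11} = 4,  t_{12} = 9,  t_{13} = 9,  t_{14} = 1,  t_{15} = 11,  t_{16} = 10,  t_{17} = 5,  t_{18} = 7,  t_{19} = 6,  t_{20} = 6,  t_{21} = 5,  t_{22} = 3,  t_{23} = 11,  t_{24} = 12,  t_{25} = 9,  t_{26} = 4,  t_{27} = 4,  t_{28} = 12,  t_{29} = 2.
Since (t_{28}, t_{29}) = (t_0, t_1) = (12, 2) (two consecutive terms determine the rest), the sequence is periodic with period 28.
(405 - 0) mod 28 = 13, so t_{405} = t_{13} = 9.

9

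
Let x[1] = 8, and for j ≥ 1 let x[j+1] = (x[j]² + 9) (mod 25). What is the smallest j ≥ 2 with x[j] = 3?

4

Computing terms: x[1] = 8,  x[2] = 23,  x[3] = 13,  x[4] = 3,  x[5] = 18,  x[6] = 8.
The sequence repeats with period 5.
The value 3 first appears (with j ≥ 2) at x[4].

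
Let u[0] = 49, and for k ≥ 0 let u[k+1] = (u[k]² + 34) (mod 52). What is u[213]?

51

We have u[0] = 49, u[1] = 43, u[2] = 11, u[3] = 51, u[4] = 35, u[5] = 11.
Since u[5] = u[2] = 11, the sequence is eventually periodic: after a pre-period of length 2 it cycles with period 3.
For k ≥ 2, u[k] depends only on (k - 2) mod 3. (213 - 2) mod 3 = 1, so u[213] = u[3] = 51.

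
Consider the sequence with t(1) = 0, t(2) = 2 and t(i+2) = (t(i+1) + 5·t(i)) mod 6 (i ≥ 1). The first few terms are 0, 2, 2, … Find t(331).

0

Computing terms: t(1) = 0; t(2) = 2; t(3) = 2; t(4) = 0; t(5) = 4; t(6) = 4; t(7) = 0; t(8) = 2.
The sequence repeats with period 6.
(331 - 1) mod 6 = 0, so t(331) = t(1) = 0.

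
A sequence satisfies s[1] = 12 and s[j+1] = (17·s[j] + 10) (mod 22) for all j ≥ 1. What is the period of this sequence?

Listing terms: s[1] = 12; s[2] = 16; s[3] = 18; s[4] = 8; s[5] = 14; s[6] = 6; s[7] = 2; s[8] = 0; s[9] = 10; s[10] = 4; s[11] = 12.
Since s[11] = s[1] = 12, the sequence is periodic with period 10.

10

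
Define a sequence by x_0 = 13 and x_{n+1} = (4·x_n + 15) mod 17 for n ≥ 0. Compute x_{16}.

x_0 = 13, x_1 = 16, x_2 = 11, x_3 = 8, x_4 = 13.
Since x_4 = x_0 = 13, the sequence is periodic with period 4.
(16 - 0) mod 4 = 0, so x_{16} = x_0 = 13.

13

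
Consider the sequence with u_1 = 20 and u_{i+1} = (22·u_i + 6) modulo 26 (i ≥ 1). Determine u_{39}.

Computing terms: u_1 = 20, u_2 = 4, u_3 = 16, u_4 = 20.
The sequence repeats with period 3.
So u_{39} = u_{1 + ((39-1) mod 3)} = u_3 = 16.

16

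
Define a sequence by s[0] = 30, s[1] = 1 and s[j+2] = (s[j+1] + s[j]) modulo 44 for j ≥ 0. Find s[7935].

40

Listing terms: s[0] = 30; s[1] = 1; s[2] = 31; s[3] = 32; s[4] = 19; s[5] = 7; s[6] = 26; s[7] = 33; s[8] = 15; s[9] = 4; s[10] = 19; s[11] = 23; s[12] = 42; s[13] = 21; s[14] = 19; s[15] = 40; s[16] = 15; s[17] = 11; s[18] = 26; s[19] = 37; s[20] = 19; s[21] = 12; s[22] = 31; s[23] = 43; s[24] = 30; s[25] = 29; s[26] = 15; s[27] = 0; s[28] = 15; s[29] = 15; s[30] = 30; s[31] = 1.
The sequence repeats with period 30.
So s[7935] = s[0 + ((7935-0) mod 30)] = s[15] = 40.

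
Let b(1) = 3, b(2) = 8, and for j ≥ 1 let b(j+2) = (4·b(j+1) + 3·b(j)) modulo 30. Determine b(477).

Computing terms: b(1) = 3,  b(2) = 8,  b(3) = 11,  b(4) = 8,  b(5) = 5,  b(6) = 14,  b(7) = 11,  b(8) = 26,  b(9) = 17,  b(10) = 26,  b(11) = 5,  b(12) = 8,  b(13) = 17,  b(14) = 2,  b(15) = 29,  b(16) = 2,  b(17) = 5,  b(18) = 26,  b(19) = 29,  b(20) = 14,  b(21) = 23,  b(22) = 14,  b(23) = 5,  b(24) = 2,  b(25) = 23,  b(26) = 8,  b(27) = 11.
Since (b(26), b(27)) = (b(2), b(3)) = (8, 11) (two consecutive terms determine the rest), the sequence is eventually periodic: after a pre-period of length 1 it cycles with period 24.
For j ≥ 2, b(j) depends only on (j - 2) mod 24. (477 - 2) mod 24 = 19, so b(477) = b(21) = 23.

23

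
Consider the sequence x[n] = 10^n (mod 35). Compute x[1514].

Computing terms: x[0] = 1,  x[1] = 10,  x[2] = 30,  x[3] = 20,  x[4] = 25,  x[5] = 5,  x[6] = 15,  x[7] = 10.
Since x[7] = x[1] = 10, the sequence is eventually periodic: after a pre-period of length 1 it cycles with period 6.
For n ≥ 1, x[n] depends only on (n - 1) mod 6. (1514 - 1) mod 6 = 1, so x[1514] = x[2] = 30.

30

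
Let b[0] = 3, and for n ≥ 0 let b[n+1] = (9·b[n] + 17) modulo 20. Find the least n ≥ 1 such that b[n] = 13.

2

Computing terms: b[0] = 3,  b[1] = 4,  b[2] = 13,  b[3] = 14,  b[4] = 3.
Since b[4] = b[0] = 3, the sequence is periodic with period 4.
The value 13 first appears (with n ≥ 1) at b[2].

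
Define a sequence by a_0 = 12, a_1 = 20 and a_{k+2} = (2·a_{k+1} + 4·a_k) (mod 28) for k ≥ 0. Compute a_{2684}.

a_0 = 12,  a_1 = 20,  a_2 = 4,  a_3 = 4,  a_4 = 24,  a_5 = 8,  a_6 = 0,  a_7 = 4,  a_8 = 8,  a_9 = 4,  a_{10} = 12,  a_{11} = 12,  a_{12} = 16,  a_{13} = 24,  a_{14} = 0,  a_{15} = 12,  a_{16} = 24,  a_{17} = 12,  a_{18} = 8,  a_{19} = 8,  a_{20} = 20,  a_{21} = 16,  a_{22} = 0,  a_{23} = 8,  a_{24} = 16,  a_{25} = 8,  a_{26} = 24,  a_{27} = 24,  a_{28} = 4,  a_{29} = 20,  a_{30} = 0,  a_{31} = 24,  a_{32} = 20,  a_{33} = 24,  a_{34} = 16,  a_{35} = 16,  a_{36} = 12,  a_{37} = 4,  a_{38} = 0,  a_{39} = 16,  a_{40} = 4,  a_{41} = 16,  a_{42} = 20,  a_{43} = 20,  a_{44} = 8,  a_{45} = 12,  a_{46} = 0,  a_{47} = 20,  a_{48} = 12,  a_{49} = 20.
The sequence repeats with period 48.
So a_{2684} = a_{0 + ((2684-0) mod 48)} = a_{44} = 8.

8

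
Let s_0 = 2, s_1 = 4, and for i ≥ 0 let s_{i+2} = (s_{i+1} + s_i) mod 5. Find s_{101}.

4

Listing terms: s_0 = 2; s_1 = 4; s_2 = 1; s_3 = 0; s_4 = 1; s_5 = 1; s_6 = 2; s_7 = 3; s_8 = 0; s_9 = 3; s_{10} = 3; s_{11} = 1; s_{12} = 4; s_{13} = 0; s_{14} = 4; s_{15} = 4; s_{16} = 3; s_{17} = 2; s_{18} = 0; s_{19} = 2; s_{20} = 2; s_{21} = 4.
Since (s_{20}, s_{21}) = (s_0, s_1) = (2, 4) (two consecutive terms determine the rest), the sequence is periodic with period 20.
So s_{101} = s_{0 + ((101-0) mod 20)} = s_1 = 4.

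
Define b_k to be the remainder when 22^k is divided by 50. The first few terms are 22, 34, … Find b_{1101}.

We have b_1 = 22, b_2 = 34, b_3 = 48, b_4 = 6, b_5 = 32, b_6 = 4, b_7 = 38, b_8 = 36, b_9 = 42, b_{10} = 24, b_{11} = 28, b_{12} = 16, b_{13} = 2, b_{14} = 44, b_{15} = 18, b_{16} = 46, b_{17} = 12, b_{18} = 14, b_{19} = 8, b_{20} = 26, b_{21} = 22.
Since b_{21} = b_1 = 22, the sequence is periodic with period 20.
So b_{1101} = b_{1 + ((1101-1) mod 20)} = b_1 = 22.

22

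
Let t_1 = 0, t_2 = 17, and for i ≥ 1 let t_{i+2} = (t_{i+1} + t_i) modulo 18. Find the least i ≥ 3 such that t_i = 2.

Computing terms: t_1 = 0; t_2 = 17; t_3 = 17; t_4 = 16; t_5 = 15; t_6 = 13; t_7 = 10; t_8 = 5; t_9 = 15; t_{10} = 2; t_{11} = 17; t_{12} = 1; t_{13} = 0; t_{14} = 1; t_{15} = 1; t_{16} = 2; t_{17} = 3; t_{18} = 5; t_{19} = 8; t_{20} = 13; t_{21} = 3; t_{22} = 16; t_{23} = 1; t_{24} = 17; t_{25} = 0; t_{26} = 17.
The sequence repeats with period 24.
The value 2 first appears (with i ≥ 3) at t_{10}.

10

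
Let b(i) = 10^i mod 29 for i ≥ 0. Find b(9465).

Listing terms: b(0) = 1, b(1) = 10, b(2) = 13, b(3) = 14, b(4) = 24, b(5) = 8, b(6) = 22, b(7) = 17, b(8) = 25, b(9) = 18, b(10) = 6, b(11) = 2, b(12) = 20, b(13) = 26, b(14) = 28, b(15) = 19, b(16) = 16, b(17) = 15, b(18) = 5, b(19) = 21, b(20) = 7, b(21) = 12, b(22) = 4, b(23) = 11, b(24) = 23, b(25) = 27, b(26) = 9, b(27) = 3, b(28) = 1.
Since b(28) = b(0) = 1, the sequence is periodic with period 28.
So b(9465) = b(0 + ((9465-0) mod 28)) = b(1) = 10.

10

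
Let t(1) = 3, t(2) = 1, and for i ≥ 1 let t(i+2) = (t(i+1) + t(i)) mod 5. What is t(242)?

t(1) = 3; t(2) = 1; t(3) = 4; t(4) = 0; t(5) = 4; t(6) = 4; t(7) = 3; t(8) = 2; t(9) = 0; t(10) = 2; t(11) = 2; t(12) = 4; t(13) = 1; t(14) = 0; t(15) = 1; t(16) = 1; t(17) = 2; t(18) = 3; t(19) = 0; t(20) = 3; t(21) = 3; t(22) = 1.
Since (t(21), t(22)) = (t(1), t(2)) = (3, 1) (two consecutive terms determine the rest), the sequence is periodic with period 20.
So t(242) = t(1 + ((242-1) mod 20)) = t(2) = 1.

1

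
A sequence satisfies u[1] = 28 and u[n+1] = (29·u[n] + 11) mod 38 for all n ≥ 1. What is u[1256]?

5

Listing terms: u[1] = 28,  u[2] = 25,  u[3] = 14,  u[4] = 37,  u[5] = 20,  u[6] = 21,  u[7] = 12,  u[8] = 17,  u[9] = 10,  u[10] = 35,  u[11] = 0,  u[12] = 11,  u[13] = 26,  u[14] = 5,  u[15] = 4,  u[16] = 13,  u[17] = 8,  u[18] = 15,  u[19] = 28.
Since u[19] = u[1] = 28, the sequence is periodic with period 18.
So u[1256] = u[1 + ((1256-1) mod 18)] = u[14] = 5.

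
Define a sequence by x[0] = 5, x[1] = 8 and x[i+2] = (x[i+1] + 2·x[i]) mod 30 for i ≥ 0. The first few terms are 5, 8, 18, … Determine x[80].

0

Listing terms: x[0] = 5, x[1] = 8, x[2] = 18, x[3] = 4, x[4] = 10, x[5] = 18, x[6] = 8, x[7] = 14, x[8] = 0, x[9] = 28, x[10] = 28, x[11] = 24, x[12] = 20, x[13] = 8, x[14] = 18.
Since (x[13], x[14]) = (x[1], x[2]) = (8, 18) (two consecutive terms determine the rest), the sequence is eventually periodic: after a pre-period of length 1 it cycles with period 12.
For i ≥ 1, x[i] depends only on (i - 1) mod 12. (80 - 1) mod 12 = 7, so x[80] = x[8] = 0.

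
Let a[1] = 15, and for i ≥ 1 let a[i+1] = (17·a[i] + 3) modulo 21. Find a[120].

18

Listing terms: a[1] = 15,  a[2] = 6,  a[3] = 0,  a[4] = 3,  a[5] = 12,  a[6] = 18,  a[7] = 15.
The sequence repeats with period 6.
(120 - 1) mod 6 = 5, so a[120] = a[6] = 18.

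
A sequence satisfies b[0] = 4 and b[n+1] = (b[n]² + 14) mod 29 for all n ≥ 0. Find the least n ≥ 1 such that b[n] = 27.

Computing terms: b[0] = 4; b[1] = 1; b[2] = 15; b[3] = 7; b[4] = 5; b[5] = 10; b[6] = 27; b[7] = 18; b[8] = 19; b[9] = 27.
Since b[9] = b[6] = 27, the sequence is eventually periodic: after a pre-period of length 6 it cycles with period 3.
The value 27 first appears (with n ≥ 1) at b[6].

6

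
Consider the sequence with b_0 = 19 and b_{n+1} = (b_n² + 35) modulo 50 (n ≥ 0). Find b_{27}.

We have b_0 = 19, b_1 = 46, b_2 = 1, b_3 = 36, b_4 = 31, b_5 = 46.
Since b_5 = b_1 = 46, the sequence is eventually periodic: after a pre-period of length 1 it cycles with period 4.
For n ≥ 1, b_n depends only on (n - 1) mod 4. (27 - 1) mod 4 = 2, so b_{27} = b_3 = 36.

36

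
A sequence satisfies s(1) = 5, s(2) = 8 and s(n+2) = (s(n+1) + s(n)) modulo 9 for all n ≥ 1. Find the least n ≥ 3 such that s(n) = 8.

Computing terms: s(1) = 5; s(2) = 8; s(3) = 4; s(4) = 3; s(5) = 7; s(6) = 1; s(7) = 8; s(8) = 0; s(9) = 8; s(10) = 8; s(11) = 7; s(12) = 6; s(13) = 4; s(14) = 1; s(15) = 5; s(16) = 6; s(17) = 2; s(18) = 8; s(19) = 1; s(20) = 0; s(21) = 1; s(22) = 1; s(23) = 2; s(24) = 3; s(25) = 5; s(26) = 8.
Since (s(25), s(26)) = (s(1), s(2)) = (5, 8) (two consecutive terms determine the rest), the sequence is periodic with period 24.
The value 8 first appears (with n ≥ 3) at s(7).

7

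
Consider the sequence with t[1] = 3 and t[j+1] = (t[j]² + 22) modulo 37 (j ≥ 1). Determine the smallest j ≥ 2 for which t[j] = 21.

3

Listing terms: t[1] = 3; t[2] = 31; t[3] = 21; t[4] = 19; t[5] = 13; t[6] = 6; t[7] = 21.
Since t[7] = t[3] = 21, the sequence is eventually periodic: after a pre-period of length 2 it cycles with period 4.
The value 21 first appears (with j ≥ 2) at t[3].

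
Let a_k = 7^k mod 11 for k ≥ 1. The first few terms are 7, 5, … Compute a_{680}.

1

a_1 = 7, a_2 = 5, a_3 = 2, a_4 = 3, a_5 = 10, a_6 = 4, a_7 = 6, a_8 = 9, a_9 = 8, a_{10} = 1, a_{11} = 7.
Since a_{11} = a_1 = 7, the sequence is periodic with period 10.
(680 - 1) mod 10 = 9, so a_{680} = a_{10} = 1.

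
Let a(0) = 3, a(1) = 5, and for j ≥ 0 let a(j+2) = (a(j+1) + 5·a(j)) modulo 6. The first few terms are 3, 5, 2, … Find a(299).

4

a(0) = 3,  a(1) = 5,  a(2) = 2,  a(3) = 3,  a(4) = 1,  a(5) = 4,  a(6) = 3,  a(7) = 5.
Since (a(6), a(7)) = (a(0), a(1)) = (3, 5) (two consecutive terms determine the rest), the sequence is periodic with period 6.
(299 - 0) mod 6 = 5, so a(299) = a(5) = 4.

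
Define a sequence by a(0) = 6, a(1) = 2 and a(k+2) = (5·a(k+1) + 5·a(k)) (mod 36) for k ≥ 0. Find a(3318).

18

We have a(0) = 6, a(1) = 2, a(2) = 4, a(3) = 30, a(4) = 26, a(5) = 28, a(6) = 18, a(7) = 14, a(8) = 16, a(9) = 6, a(10) = 2.
The sequence repeats with period 9.
So a(3318) = a(0 + ((3318-0) mod 9)) = a(6) = 18.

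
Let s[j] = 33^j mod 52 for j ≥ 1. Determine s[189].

21

Computing terms: s[1] = 33,  s[2] = 49,  s[3] = 5,  s[4] = 9,  s[5] = 37,  s[6] = 25,  s[7] = 45,  s[8] = 29,  s[9] = 21,  s[10] = 17,  s[11] = 41,  s[12] = 1,  s[13] = 33.
The sequence repeats with period 12.
So s[189] = s[1 + ((189-1) mod 12)] = s[9] = 21.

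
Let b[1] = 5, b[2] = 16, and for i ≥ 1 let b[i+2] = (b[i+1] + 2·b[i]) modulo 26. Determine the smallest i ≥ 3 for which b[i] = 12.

12

We have b[1] = 5, b[2] = 16, b[3] = 0, b[4] = 6, b[5] = 6, b[6] = 18, b[7] = 4, b[8] = 14, b[9] = 22, b[10] = 24, b[11] = 16, b[12] = 12, b[13] = 18, b[14] = 16, b[15] = 0.
Since (b[14], b[15]) = (b[2], b[3]) = (16, 0) (two consecutive terms determine the rest), the sequence is eventually periodic: after a pre-period of length 1 it cycles with period 12.
The value 12 first appears (with i ≥ 3) at b[12].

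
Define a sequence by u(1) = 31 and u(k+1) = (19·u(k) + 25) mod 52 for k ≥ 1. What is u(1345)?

Listing terms: u(1) = 31, u(2) = 42, u(3) = 43, u(4) = 10, u(5) = 7, u(6) = 2, u(7) = 11, u(8) = 26, u(9) = 51, u(10) = 6, u(11) = 35, u(12) = 14, u(13) = 31.
The sequence repeats with period 12.
(1345 - 1) mod 12 = 0, so u(1345) = u(1) = 31.

31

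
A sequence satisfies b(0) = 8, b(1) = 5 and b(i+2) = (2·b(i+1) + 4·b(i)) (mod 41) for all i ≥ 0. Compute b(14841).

Computing terms: b(0) = 8; b(1) = 5; b(2) = 1; b(3) = 22; b(4) = 7; b(5) = 20; b(6) = 27; b(7) = 11; b(8) = 7; b(9) = 17; b(10) = 21; b(11) = 28; b(12) = 17; b(13) = 23; b(14) = 32; b(15) = 33; b(16) = 30; b(17) = 28; b(18) = 12; b(19) = 13; b(20) = 33; b(21) = 36; b(22) = 40; b(23) = 19; b(24) = 34; b(25) = 21; b(26) = 14; b(27) = 30; b(28) = 34; b(29) = 24; b(30) = 20; b(31) = 13; b(32) = 24; b(33) = 18; b(34) = 9; b(35) = 8; b(36) = 11; b(37) = 13; b(38) = 29; b(39) = 28; b(40) = 8; b(41) = 5.
The sequence repeats with period 40.
So b(14841) = b(0 + ((14841-0) mod 40)) = b(1) = 5.

5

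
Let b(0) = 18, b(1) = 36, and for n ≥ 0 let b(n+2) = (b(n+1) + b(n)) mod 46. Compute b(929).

2

Listing terms: b(0) = 18; b(1) = 36; b(2) = 8; b(3) = 44; b(4) = 6; b(5) = 4; b(6) = 10; b(7) = 14; b(8) = 24; b(9) = 38; b(10) = 16; b(11) = 8; b(12) = 24; b(13) = 32; b(14) = 10; b(15) = 42; b(16) = 6; b(17) = 2; b(18) = 8; b(19) = 10; b(20) = 18; b(21) = 28; b(22) = 0; b(23) = 28; b(24) = 28; b(25) = 10; b(26) = 38; b(27) = 2; b(28) = 40; b(29) = 42; b(30) = 36; b(31) = 32; b(32) = 22; b(33) = 8; b(34) = 30; b(35) = 38; b(36) = 22; b(37) = 14; b(38) = 36; b(39) = 4; b(40) = 40; b(41) = 44; b(42) = 38; b(43) = 36; b(44) = 28; b(45) = 18; b(46) = 0; b(47) = 18; b(48) = 18; b(49) = 36.
Since (b(48), b(49)) = (b(0), b(1)) = (18, 36) (two consecutive terms determine the rest), the sequence is periodic with period 48.
(929 - 0) mod 48 = 17, so b(929) = b(17) = 2.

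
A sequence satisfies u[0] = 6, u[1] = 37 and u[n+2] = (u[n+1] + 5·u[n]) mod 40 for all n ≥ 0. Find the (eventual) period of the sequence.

12

u[0] = 6,  u[1] = 37,  u[2] = 27,  u[3] = 12,  u[4] = 27,  u[5] = 7,  u[6] = 22,  u[7] = 17,  u[8] = 7,  u[9] = 12,  u[10] = 7,  u[11] = 27,  u[12] = 22,  u[13] = 37,  u[14] = 27.
Since (u[13], u[14]) = (u[1], u[2]) = (37, 27) (two consecutive terms determine the rest), the sequence is eventually periodic: after a pre-period of length 1 it cycles with period 12.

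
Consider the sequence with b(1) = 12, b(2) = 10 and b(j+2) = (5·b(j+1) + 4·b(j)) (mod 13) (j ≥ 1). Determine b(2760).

4

b(1) = 12,  b(2) = 10,  b(3) = 7,  b(4) = 10,  b(5) = 0,  b(6) = 1,  b(7) = 5,  b(8) = 3,  b(9) = 9,  b(10) = 5,  b(11) = 9,  b(12) = 0,  b(13) = 10,  b(14) = 11,  b(15) = 4,  b(16) = 12,  b(17) = 11,  b(18) = 12,  b(19) = 0,  b(20) = 9,  b(21) = 6,  b(22) = 1,  b(23) = 3,  b(24) = 6,  b(25) = 3,  b(26) = 0,  b(27) = 12,  b(28) = 8,  b(29) = 10,  b(30) = 4,  b(31) = 8,  b(32) = 4,  b(33) = 0,  b(34) = 3,  b(35) = 2,  b(36) = 9,  b(37) = 1,  b(38) = 2,  b(39) = 1,  b(40) = 0,  b(41) = 4,  b(42) = 7,  b(43) = 12,  b(44) = 10.
Since (b(43), b(44)) = (b(1), b(2)) = (12, 10) (two consecutive terms determine the rest), the sequence is periodic with period 42.
(2760 - 1) mod 42 = 29, so b(2760) = b(30) = 4.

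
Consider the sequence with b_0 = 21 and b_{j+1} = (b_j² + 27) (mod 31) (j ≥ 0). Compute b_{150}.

We have b_0 = 21, b_1 = 3, b_2 = 5, b_3 = 21.
The sequence repeats with period 3.
(150 - 0) mod 3 = 0, so b_{150} = b_0 = 21.

21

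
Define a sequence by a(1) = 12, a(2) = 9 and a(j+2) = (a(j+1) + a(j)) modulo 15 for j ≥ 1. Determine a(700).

Computing terms: a(1) = 12, a(2) = 9, a(3) = 6, a(4) = 0, a(5) = 6, a(6) = 6, a(7) = 12, a(8) = 3, a(9) = 0, a(10) = 3, a(11) = 3, a(12) = 6, a(13) = 9, a(14) = 0, a(15) = 9, a(16) = 9, a(17) = 3, a(18) = 12, a(19) = 0, a(20) = 12, a(21) = 12, a(22) = 9.
Since (a(21), a(22)) = (a(1), a(2)) = (12, 9) (two consecutive terms determine the rest), the sequence is periodic with period 20.
So a(700) = a(1 + ((700-1) mod 20)) = a(20) = 12.

12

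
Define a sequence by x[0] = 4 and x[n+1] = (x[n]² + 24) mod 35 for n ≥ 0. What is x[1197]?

10

We have x[0] = 4; x[1] = 5; x[2] = 14; x[3] = 10; x[4] = 19; x[5] = 0; x[6] = 24; x[7] = 5.
Since x[7] = x[1] = 5, the sequence is eventually periodic: after a pre-period of length 1 it cycles with period 6.
For n ≥ 1, x[n] depends only on (n - 1) mod 6. (1197 - 1) mod 6 = 2, so x[1197] = x[3] = 10.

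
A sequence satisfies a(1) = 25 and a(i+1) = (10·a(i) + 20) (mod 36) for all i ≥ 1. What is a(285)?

a(1) = 25, a(2) = 18, a(3) = 20, a(4) = 4, a(5) = 24, a(6) = 8, a(7) = 28, a(8) = 12, a(9) = 32, a(10) = 16, a(11) = 0, a(12) = 20.
Since a(12) = a(3) = 20, the sequence is eventually periodic: after a pre-period of length 2 it cycles with period 9.
For i ≥ 3, a(i) depends only on (i - 3) mod 9. (285 - 3) mod 9 = 3, so a(285) = a(6) = 8.

8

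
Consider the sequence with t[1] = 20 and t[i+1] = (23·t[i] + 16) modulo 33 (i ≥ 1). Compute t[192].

29

Computing terms: t[1] = 20,  t[2] = 14,  t[3] = 8,  t[4] = 2,  t[5] = 29,  t[6] = 23,  t[7] = 17,  t[8] = 11,  t[9] = 5,  t[10] = 32,  t[11] = 26,  t[12] = 20.
Since t[12] = t[1] = 20, the sequence is periodic with period 11.
So t[192] = t[1 + ((192-1) mod 11)] = t[5] = 29.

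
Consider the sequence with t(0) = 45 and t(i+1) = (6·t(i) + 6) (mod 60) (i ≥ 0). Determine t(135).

30

Listing terms: t(0) = 45; t(1) = 36; t(2) = 42; t(3) = 18; t(4) = 54; t(5) = 30; t(6) = 6; t(7) = 42.
Since t(7) = t(2) = 42, the sequence is eventually periodic: after a pre-period of length 2 it cycles with period 5.
For i ≥ 2, t(i) depends only on (i - 2) mod 5. (135 - 2) mod 5 = 3, so t(135) = t(5) = 30.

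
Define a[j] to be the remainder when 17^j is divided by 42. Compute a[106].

25

Listing terms: a[1] = 17; a[2] = 37; a[3] = 41; a[4] = 25; a[5] = 5; a[6] = 1; a[7] = 17.
The sequence repeats with period 6.
(106 - 1) mod 6 = 3, so a[106] = a[4] = 25.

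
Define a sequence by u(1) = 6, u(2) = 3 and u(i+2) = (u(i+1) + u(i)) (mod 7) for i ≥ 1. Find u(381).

We have u(1) = 6, u(2) = 3, u(3) = 2, u(4) = 5, u(5) = 0, u(6) = 5, u(7) = 5, u(8) = 3, u(9) = 1, u(10) = 4, u(11) = 5, u(12) = 2, u(13) = 0, u(14) = 2, u(15) = 2, u(16) = 4, u(17) = 6, u(18) = 3.
The sequence repeats with period 16.
So u(381) = u(1 + ((381-1) mod 16)) = u(13) = 0.

0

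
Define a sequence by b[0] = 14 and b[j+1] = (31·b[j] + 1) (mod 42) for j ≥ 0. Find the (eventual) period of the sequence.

6

We have b[0] = 14,  b[1] = 15,  b[2] = 4,  b[3] = 41,  b[4] = 12,  b[5] = 37,  b[6] = 14.
The sequence repeats with period 6.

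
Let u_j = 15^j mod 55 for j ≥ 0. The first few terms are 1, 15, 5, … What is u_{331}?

u_0 = 1,  u_1 = 15,  u_2 = 5,  u_3 = 20,  u_4 = 25,  u_5 = 45,  u_6 = 15.
Since u_6 = u_1 = 15, the sequence is eventually periodic: after a pre-period of length 1 it cycles with period 5.
For j ≥ 1, u_j depends only on (j - 1) mod 5. (331 - 1) mod 5 = 0, so u_{331} = u_1 = 15.

15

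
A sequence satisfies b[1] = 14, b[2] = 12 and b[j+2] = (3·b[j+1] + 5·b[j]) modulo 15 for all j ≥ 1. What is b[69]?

b[1] = 14,  b[2] = 12,  b[3] = 1,  b[4] = 3,  b[5] = 14,  b[6] = 12.
Since (b[5], b[6]) = (b[1], b[2]) = (14, 12) (two consecutive terms determine the rest), the sequence is periodic with period 4.
(69 - 1) mod 4 = 0, so b[69] = b[1] = 14.

14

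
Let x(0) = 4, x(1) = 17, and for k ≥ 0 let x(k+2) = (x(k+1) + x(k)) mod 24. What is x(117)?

x(0) = 4,  x(1) = 17,  x(2) = 21,  x(3) = 14,  x(4) = 11,  x(5) = 1,  x(6) = 12,  x(7) = 13,  x(8) = 1,  x(9) = 14,  x(10) = 15,  x(11) = 5,  x(12) = 20,  x(13) = 1,  x(14) = 21,  x(15) = 22,  x(16) = 19,  x(17) = 17,  x(18) = 12,  x(19) = 5,  x(20) = 17,  x(21) = 22,  x(22) = 15,  x(23) = 13,  x(24) = 4,  x(25) = 17.
Since (x(24), x(25)) = (x(0), x(1)) = (4, 17) (two consecutive terms determine the rest), the sequence is periodic with period 24.
(117 - 0) mod 24 = 21, so x(117) = x(21) = 22.

22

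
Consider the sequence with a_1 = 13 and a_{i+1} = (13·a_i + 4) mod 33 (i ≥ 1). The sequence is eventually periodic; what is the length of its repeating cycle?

Listing terms: a_1 = 13; a_2 = 8; a_3 = 9; a_4 = 22; a_5 = 26; a_6 = 12; a_7 = 28; a_8 = 5; a_9 = 3; a_{10} = 10; a_{11} = 2; a_{12} = 30; a_{13} = 31; a_{14} = 11; a_{15} = 15; a_{16} = 1; a_{17} = 17; a_{18} = 27; a_{19} = 25; a_{20} = 32; a_{21} = 24; a_{22} = 19; a_{23} = 20; a_{24} = 0; a_{25} = 4; a_{26} = 23; a_{27} = 6; a_{28} = 16; a_{29} = 14; a_{30} = 21; a_{31} = 13.
Since a_{31} = a_1 = 13, the sequence is periodic with period 30.

30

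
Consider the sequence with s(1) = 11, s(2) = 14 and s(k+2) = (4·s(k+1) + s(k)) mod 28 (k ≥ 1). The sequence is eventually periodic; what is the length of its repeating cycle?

Computing terms: s(1) = 11; s(2) = 14; s(3) = 11; s(4) = 2; s(5) = 19; s(6) = 22; s(7) = 23; s(8) = 2; s(9) = 3; s(10) = 14; s(11) = 3; s(12) = 26; s(13) = 23; s(14) = 6; s(15) = 19; s(16) = 26; s(17) = 11; s(18) = 14.
Since (s(17), s(18)) = (s(1), s(2)) = (11, 14) (two consecutive terms determine the rest), the sequence is periodic with period 16.

16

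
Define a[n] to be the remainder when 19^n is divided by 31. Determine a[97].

7

We have a[0] = 1, a[1] = 19, a[2] = 20, a[3] = 8, a[4] = 28, a[5] = 5, a[6] = 2, a[7] = 7, a[8] = 9, a[9] = 16, a[10] = 25, a[11] = 10, a[12] = 4, a[13] = 14, a[14] = 18, a[15] = 1.
Since a[15] = a[0] = 1, the sequence is periodic with period 15.
(97 - 0) mod 15 = 7, so a[97] = a[7] = 7.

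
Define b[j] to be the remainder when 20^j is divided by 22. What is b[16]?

20

Listing terms: b[0] = 1; b[1] = 20; b[2] = 4; b[3] = 14; b[4] = 16; b[5] = 12; b[6] = 20.
Since b[6] = b[1] = 20, the sequence is eventually periodic: after a pre-period of length 1 it cycles with period 5.
For j ≥ 1, b[j] depends only on (j - 1) mod 5. (16 - 1) mod 5 = 0, so b[16] = b[1] = 20.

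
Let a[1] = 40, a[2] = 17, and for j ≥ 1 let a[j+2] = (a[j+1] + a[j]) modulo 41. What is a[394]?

a[1] = 40,  a[2] = 17,  a[3] = 16,  a[4] = 33,  a[5] = 8,  a[6] = 0,  a[7] = 8,  a[8] = 8,  a[9] = 16,  a[10] = 24,  a[11] = 40,  a[12] = 23,  a[13] = 22,  a[14] = 4,  a[15] = 26,  a[16] = 30,  a[17] = 15,  a[18] = 4,  a[19] = 19,  a[20] = 23,  a[21] = 1,  a[22] = 24,  a[23] = 25,  a[24] = 8,  a[25] = 33,  a[26] = 0,  a[27] = 33,  a[28] = 33,  a[29] = 25,  a[30] = 17,  a[31] = 1,  a[32] = 18,  a[33] = 19,  a[34] = 37,  a[35] = 15,  a[36] = 11,  a[37] = 26,  a[38] = 37,  a[39] = 22,  a[40] = 18,  a[41] = 40,  a[42] = 17.
Since (a[41], a[42]) = (a[1], a[2]) = (40, 17) (two consecutive terms determine the rest), the sequence is periodic with period 40.
(394 - 1) mod 40 = 33, so a[394] = a[34] = 37.

37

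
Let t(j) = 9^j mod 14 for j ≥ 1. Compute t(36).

1

We have t(1) = 9; t(2) = 11; t(3) = 1; t(4) = 9.
Since t(4) = t(1) = 9, the sequence is periodic with period 3.
So t(36) = t(1 + ((36-1) mod 3)) = t(3) = 1.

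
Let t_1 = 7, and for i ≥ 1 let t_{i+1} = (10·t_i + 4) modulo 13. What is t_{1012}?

8

Listing terms: t_1 = 7, t_2 = 9, t_3 = 3, t_4 = 8, t_5 = 6, t_6 = 12, t_7 = 7.
The sequence repeats with period 6.
So t_{1012} = t_{1 + ((1012-1) mod 6)} = t_4 = 8.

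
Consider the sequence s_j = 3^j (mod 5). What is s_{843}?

2

s_1 = 3,  s_2 = 4,  s_3 = 2,  s_4 = 1,  s_5 = 3.
The sequence repeats with period 4.
So s_{843} = s_{1 + ((843-1) mod 4)} = s_3 = 2.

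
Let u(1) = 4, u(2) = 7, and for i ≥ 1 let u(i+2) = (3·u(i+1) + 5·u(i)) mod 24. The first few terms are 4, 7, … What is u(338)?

7

Computing terms: u(1) = 4,  u(2) = 7,  u(3) = 17,  u(4) = 14,  u(5) = 7,  u(6) = 19,  u(7) = 20,  u(8) = 11,  u(9) = 13,  u(10) = 22,  u(11) = 11,  u(12) = 23,  u(13) = 4,  u(14) = 7.
Since (u(13), u(14)) = (u(1), u(2)) = (4, 7) (two consecutive terms determine the rest), the sequence is periodic with period 12.
(338 - 1) mod 12 = 1, so u(338) = u(2) = 7.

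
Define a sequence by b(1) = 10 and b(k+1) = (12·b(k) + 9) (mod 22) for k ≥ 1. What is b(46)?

Listing terms: b(1) = 10,  b(2) = 19,  b(3) = 17,  b(4) = 15,  b(5) = 13,  b(6) = 11,  b(7) = 9,  b(8) = 7,  b(9) = 5,  b(10) = 3,  b(11) = 1,  b(12) = 21,  b(13) = 19.
Since b(13) = b(2) = 19, the sequence is eventually periodic: after a pre-period of length 1 it cycles with period 11.
For k ≥ 2, b(k) depends only on (k - 2) mod 11. (46 - 2) mod 11 = 0, so b(46) = b(2) = 19.

19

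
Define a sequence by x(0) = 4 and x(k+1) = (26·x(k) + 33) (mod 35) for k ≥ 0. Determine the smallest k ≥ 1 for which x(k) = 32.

1

x(0) = 4, x(1) = 32, x(2) = 25, x(3) = 18, x(4) = 11, x(5) = 4.
The sequence repeats with period 5.
The value 32 first appears (with k ≥ 1) at x(1).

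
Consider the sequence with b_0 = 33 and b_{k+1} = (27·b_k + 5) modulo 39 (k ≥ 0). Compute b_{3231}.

29

Computing terms: b_0 = 33, b_1 = 38, b_2 = 17, b_3 = 35, b_4 = 14, b_5 = 32, b_6 = 11, b_7 = 29, b_8 = 8, b_9 = 26, b_{10} = 5, b_{11} = 23, b_{12} = 2, b_{13} = 20, b_{14} = 38.
Since b_{14} = b_1 = 38, the sequence is eventually periodic: after a pre-period of length 1 it cycles with period 13.
For k ≥ 1, b_k depends only on (k - 1) mod 13. (3231 - 1) mod 13 = 6, so b_{3231} = b_7 = 29.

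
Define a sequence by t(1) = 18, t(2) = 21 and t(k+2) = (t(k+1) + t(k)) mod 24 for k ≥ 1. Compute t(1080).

3

t(1) = 18; t(2) = 21; t(3) = 15; t(4) = 12; t(5) = 3; t(6) = 15; t(7) = 18; t(8) = 9; t(9) = 3; t(10) = 12; t(11) = 15; t(12) = 3; t(13) = 18; t(14) = 21.
The sequence repeats with period 12.
(1080 - 1) mod 12 = 11, so t(1080) = t(12) = 3.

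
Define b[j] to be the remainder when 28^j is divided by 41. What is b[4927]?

Listing terms: b[1] = 28, b[2] = 5, b[3] = 17, b[4] = 25, b[5] = 3, b[6] = 2, b[7] = 15, b[8] = 10, b[9] = 34, b[10] = 9, b[11] = 6, b[12] = 4, b[13] = 30, b[14] = 20, b[15] = 27, b[16] = 18, b[17] = 12, b[18] = 8, b[19] = 19, b[20] = 40, b[21] = 13, b[22] = 36, b[23] = 24, b[24] = 16, b[25] = 38, b[26] = 39, b[27] = 26, b[28] = 31, b[29] = 7, b[30] = 32, b[31] = 35, b[32] = 37, b[33] = 11, b[34] = 21, b[35] = 14, b[36] = 23, b[37] = 29, b[38] = 33, b[39] = 22, b[40] = 1, b[41] = 28.
The sequence repeats with period 40.
(4927 - 1) mod 40 = 6, so b[4927] = b[7] = 15.

15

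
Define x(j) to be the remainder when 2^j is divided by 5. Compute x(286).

x(0) = 1; x(1) = 2; x(2) = 4; x(3) = 3; x(4) = 1.
The sequence repeats with period 4.
(286 - 0) mod 4 = 2, so x(286) = x(2) = 4.

4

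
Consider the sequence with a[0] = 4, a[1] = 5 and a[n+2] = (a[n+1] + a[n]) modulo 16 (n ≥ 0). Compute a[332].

Listing terms: a[0] = 4, a[1] = 5, a[2] = 9, a[3] = 14, a[4] = 7, a[5] = 5, a[6] = 12, a[7] = 1, a[8] = 13, a[9] = 14, a[10] = 11, a[11] = 9, a[12] = 4, a[13] = 13, a[14] = 1, a[15] = 14, a[16] = 15, a[17] = 13, a[18] = 12, a[19] = 9, a[20] = 5, a[21] = 14, a[22] = 3, a[23] = 1, a[24] = 4, a[25] = 5.
The sequence repeats with period 24.
(332 - 0) mod 24 = 20, so a[332] = a[20] = 5.

5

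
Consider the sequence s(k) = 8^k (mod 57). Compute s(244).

49

Computing terms: s(0) = 1,  s(1) = 8,  s(2) = 7,  s(3) = 56,  s(4) = 49,  s(5) = 50,  s(6) = 1.
Since s(6) = s(0) = 1, the sequence is periodic with period 6.
So s(244) = s(0 + ((244-0) mod 6)) = s(4) = 49.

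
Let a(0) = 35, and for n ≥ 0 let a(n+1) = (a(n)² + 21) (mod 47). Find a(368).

35

Computing terms: a(0) = 35; a(1) = 24; a(2) = 33; a(3) = 29; a(4) = 16; a(5) = 42; a(6) = 46; a(7) = 22; a(8) = 35.
The sequence repeats with period 8.
(368 - 0) mod 8 = 0, so a(368) = a(0) = 35.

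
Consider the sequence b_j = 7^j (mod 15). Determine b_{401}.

7

Listing terms: b_1 = 7, b_2 = 4, b_3 = 13, b_4 = 1, b_5 = 7.
The sequence repeats with period 4.
So b_{401} = b_{1 + ((401-1) mod 4)} = b_1 = 7.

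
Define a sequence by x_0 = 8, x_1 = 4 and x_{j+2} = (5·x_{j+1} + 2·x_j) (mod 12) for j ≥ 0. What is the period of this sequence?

3

x_0 = 8, x_1 = 4, x_2 = 0, x_3 = 8, x_4 = 4.
The sequence repeats with period 3.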